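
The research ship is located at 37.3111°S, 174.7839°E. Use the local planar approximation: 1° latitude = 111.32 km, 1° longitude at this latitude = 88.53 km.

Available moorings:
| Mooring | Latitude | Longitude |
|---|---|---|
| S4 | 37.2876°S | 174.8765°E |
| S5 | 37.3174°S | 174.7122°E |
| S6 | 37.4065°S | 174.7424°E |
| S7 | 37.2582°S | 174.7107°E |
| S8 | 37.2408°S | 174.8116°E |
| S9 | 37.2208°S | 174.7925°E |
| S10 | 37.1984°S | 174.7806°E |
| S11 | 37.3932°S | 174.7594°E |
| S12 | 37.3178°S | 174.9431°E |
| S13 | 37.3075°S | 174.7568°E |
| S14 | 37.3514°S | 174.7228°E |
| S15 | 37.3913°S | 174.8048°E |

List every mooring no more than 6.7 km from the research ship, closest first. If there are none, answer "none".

S13, S5

Distances from 37.3111°S, 174.7839°E:
S4: 8.6052 km
S5: 6.3862 km
S6: 11.2375 km
S7: 8.7564 km
S8: 8.2010 km
S9: 10.0810 km
S10: 12.5492 km
S11: 9.3932 km
S12: 14.1137 km
S13: 2.4324 km
S14: 7.0275 km
S15: 9.1176 km
Threshold 6.7 km: S13 (2.4324 km), S5 (6.3862 km) are within range.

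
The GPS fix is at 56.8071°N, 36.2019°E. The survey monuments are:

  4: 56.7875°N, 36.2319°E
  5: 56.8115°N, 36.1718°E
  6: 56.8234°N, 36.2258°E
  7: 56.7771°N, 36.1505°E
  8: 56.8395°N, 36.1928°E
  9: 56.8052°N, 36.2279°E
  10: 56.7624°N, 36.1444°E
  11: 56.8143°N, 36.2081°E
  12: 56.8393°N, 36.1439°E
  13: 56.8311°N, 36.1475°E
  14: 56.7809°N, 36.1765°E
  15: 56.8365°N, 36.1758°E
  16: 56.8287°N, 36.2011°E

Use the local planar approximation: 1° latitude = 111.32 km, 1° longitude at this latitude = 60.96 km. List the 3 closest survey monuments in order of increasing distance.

Distances from 56.8071°N, 36.2019°E:
4: √((-0.0196·111.32)² + (0.0300·60.96)²) = √(4.760565 + 3.344509) = 2.8469 km
5: √((0.0044·111.32)² + (-0.0301·60.96)²) = √(0.239912 + 3.366843) = 1.8991 km
6: √((0.0163·111.32)² + (0.0239·60.96)²) = √(3.292468 + 2.122686) = 2.3270 km
7: √((-0.0300·111.32)² + (-0.0514·60.96)²) = √(11.152928 + 9.817845) = 4.5794 km
8: √((0.0324·111.32)² + (-0.0091·60.96)²) = √(13.008775 + 0.307732) = 3.6492 km
9: √((-0.0019·111.32)² + (0.0260·60.96)²) = √(0.044736 + 2.512098) = 1.5990 km
10: √((-0.0447·111.32)² + (-0.0575·60.96)²) = √(24.760616 + 12.286427) = 6.0866 km
11: √((0.0072·111.32)² + (0.0062·60.96)²) = √(0.642409 + 0.142848) = 0.8861 km
12: √((0.0322·111.32)² + (-0.0580·60.96)²) = √(12.848669 + 12.501033) = 5.0348 km
13: √((0.0240·111.32)² + (-0.0544·60.96)²) = √(7.137874 + 10.997342) = 4.2585 km
14: √((-0.0262·111.32)² + (-0.0254·60.96)²) = √(8.506462 + 2.397493) = 3.3021 km
15: √((0.0294·111.32)² + (-0.0261·60.96)²) = √(10.711272 + 2.531459) = 3.6391 km
16: √((0.0216·111.32)² + (-0.0008·60.96)²) = √(5.781678 + 0.002378) = 2.4050 km
Sorted: 11 (0.8861 km) < 9 (1.5990 km) < 5 (1.8991 km) < 6 (2.3270 km) < 16 (2.4050 km) < …

11, 9, 5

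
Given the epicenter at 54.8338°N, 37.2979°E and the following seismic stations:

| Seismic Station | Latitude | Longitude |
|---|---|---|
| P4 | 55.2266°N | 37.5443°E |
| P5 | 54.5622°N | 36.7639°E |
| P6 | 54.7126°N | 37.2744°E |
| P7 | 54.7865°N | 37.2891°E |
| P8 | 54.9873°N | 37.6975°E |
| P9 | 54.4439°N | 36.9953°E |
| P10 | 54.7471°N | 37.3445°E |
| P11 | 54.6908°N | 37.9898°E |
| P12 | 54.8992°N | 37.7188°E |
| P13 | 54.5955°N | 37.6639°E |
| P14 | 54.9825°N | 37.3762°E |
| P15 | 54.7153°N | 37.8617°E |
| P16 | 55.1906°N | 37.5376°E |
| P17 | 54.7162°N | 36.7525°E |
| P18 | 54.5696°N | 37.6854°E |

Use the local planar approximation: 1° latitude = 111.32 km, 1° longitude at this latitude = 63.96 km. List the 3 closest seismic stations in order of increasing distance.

P7, P10, P6

Distances from 54.8338°N, 37.2979°E:
P4: √((0.3928·111.32)² + (0.2464·63.96)²) = √(1912.006452 + 248.369531) = 46.4798 km
P5: √((-0.2716·111.32)² + (-0.5340·63.96)²) = √(914.125716 + 1166.539434) = 45.6143 km
P6: √((-0.1212·111.32)² + (-0.0235·63.96)²) = √(182.033632 + 2.259189) = 13.5754 km
P7: √((-0.0473·111.32)² + (-0.0088·63.96)²) = √(27.724816 + 0.316798) = 5.2954 km
P8: √((0.1535·111.32)² + (0.3996·63.96)²) = √(291.986757 + 653.232628) = 30.7444 km
P9: √((-0.3899·111.32)² + (-0.3026·63.96)²) = √(1883.878396 + 374.588774) = 47.5233 km
P10: √((-0.0867·111.32)² + (0.0466·63.96)²) = √(93.150371 + 8.883595) = 10.1012 km
P11: √((-0.1430·111.32)² + (0.6919·63.96)²) = √(253.406920 + 1958.409789) = 47.0300 km
P12: √((0.0654·111.32)² + (0.4209·63.96)²) = √(53.003176 + 724.727534) = 27.8878 km
P13: √((-0.2383·111.32)² + (0.3660·63.96)²) = √(703.711227 + 547.998136) = 35.3795 km
P14: √((0.1487·111.32)² + (0.0783·63.96)²) = √(274.011211 + 25.080745) = 17.2943 km
P15: √((-0.1185·111.32)² + (0.5638·63.96)²) = √(174.013562 + 1300.370334) = 38.3977 km
P16: √((0.3568·111.32)² + (0.2397·63.96)²) = √(1577.597054 + 235.046061) = 42.5751 km
P17: √((-0.1176·111.32)² + (-0.5454·63.96)²) = √(171.380355 + 1216.878386) = 37.2593 km
P18: √((-0.2642·111.32)² + (0.3875·63.96)²) = √(864.991863 + 614.271440) = 38.4612 km
Sorted: P7 (5.2954 km) < P10 (10.1012 km) < P6 (13.5754 km) < P14 (17.2943 km) < P12 (27.8878 km) < …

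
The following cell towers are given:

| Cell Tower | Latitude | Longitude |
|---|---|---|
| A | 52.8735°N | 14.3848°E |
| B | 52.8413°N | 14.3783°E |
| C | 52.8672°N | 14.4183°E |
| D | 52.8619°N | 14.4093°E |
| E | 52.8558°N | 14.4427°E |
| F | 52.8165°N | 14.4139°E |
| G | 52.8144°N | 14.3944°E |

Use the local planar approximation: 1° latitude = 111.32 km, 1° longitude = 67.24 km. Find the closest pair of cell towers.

Pairwise distances:
C–D: √((-0.0053·111.32)² + (-0.0090·67.24)²) = √(0.348095 + 0.366219) = 0.8452 km
F–G: √((-0.0021·111.32)² + (-0.0195·67.24)²) = √(0.054649 + 1.719193) = 1.3319 km
C–E: √((-0.0114·111.32)² + (0.0244·67.24)²) = √(1.610483 + 2.691752) = 2.0742 km
A–D: √((-0.0116·111.32)² + (0.0245·67.24)²) = √(1.667487 + 2.713861) = 2.0932 km
D–E: √((-0.0061·111.32)² + (0.0334·67.24)²) = √(0.461112 + 5.043690) = 2.3462 km
A–C: √((-0.0063·111.32)² + (0.0335·67.24)²) = √(0.491844 + 5.073936) = 2.3592 km
B–D: √((0.0206·111.32)² + (0.0310·67.24)²) = √(5.258730 + 4.344890) = 3.0990 km
B–G: √((-0.0269·111.32)² + (0.0161·67.24)²) = √(8.967078 + 1.171945) = 3.1842 km
A–B: √((-0.0322·111.32)² + (-0.0065·67.24)²) = √(12.848669 + 0.191021) = 3.6111 km
B–F: √((-0.0248·111.32)² + (0.0356·67.24)²) = √(7.621663 + 5.730010) = 3.6540 km
B–C: √((0.0259·111.32)² + (0.0400·67.24)²) = √(8.312773 + 7.233948) = 3.9429 km
A–E: √((-0.0177·111.32)² + (0.0579·67.24)²) = √(3.882334 + 15.156975) = 4.3634 km
B–E: √((0.0145·111.32)² + (0.0644·67.24)²) = √(2.605448 + 18.751117) = 4.6213 km
E–F: √((-0.0393·111.32)² + (-0.0288·67.24)²) = √(19.139540 + 3.750079) = 4.7843 km
D–F: √((-0.0454·111.32)² + (0.0046·67.24)²) = √(25.542188 + 0.095669) = 5.0634 km
D–G: √((-0.0475·111.32)² + (-0.0149·67.24)²) = √(27.959771 + 1.003756) = 5.3818 km
E–G: √((-0.0414·111.32)² + (-0.0483·67.24)²) = √(21.239636 + 10.547503) = 5.6380 km
C–F: √((-0.0507·111.32)² + (-0.0044·67.24)²) = √(31.853878 + 0.087531) = 5.6517 km
C–G: √((-0.0528·111.32)² + (-0.0239·67.24)²) = √(34.547310 + 2.582565) = 6.0934 km
A–G: √((-0.0591·111.32)² + (0.0096·67.24)²) = √(43.283399 + 0.416675) = 6.6106 km
A–F: √((-0.0570·111.32)² + (0.0291·67.24)²) = √(40.262071 + 3.828612) = 6.6401 km
Closest pair: C–D at 0.8452 km.

C and D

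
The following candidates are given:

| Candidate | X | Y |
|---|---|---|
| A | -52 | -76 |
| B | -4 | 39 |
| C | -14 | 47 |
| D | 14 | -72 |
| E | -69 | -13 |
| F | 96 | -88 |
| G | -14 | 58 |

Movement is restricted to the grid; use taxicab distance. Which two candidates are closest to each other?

C and G

Pairwise distances:
A–B: |48| + |115| = 48 + 115 = 163
A–C: |38| + |123| = 38 + 123 = 161
A–D: |66| + |4| = 66 + 4 = 70
A–E: |-17| + |63| = 17 + 63 = 80
A–F: |148| + |-12| = 148 + 12 = 160
A–G: |38| + |134| = 38 + 134 = 172
B–C: |-10| + |8| = 10 + 8 = 18
B–D: |18| + |-111| = 18 + 111 = 129
B–E: |-65| + |-52| = 65 + 52 = 117
B–F: |100| + |-127| = 100 + 127 = 227
B–G: |-10| + |19| = 10 + 19 = 29
C–D: |28| + |-119| = 28 + 119 = 147
C–E: |-55| + |-60| = 55 + 60 = 115
C–F: |110| + |-135| = 110 + 135 = 245
C–G: |0| + |11| = 0 + 11 = 11
D–E: |-83| + |59| = 83 + 59 = 142
D–F: |82| + |-16| = 82 + 16 = 98
D–G: |-28| + |130| = 28 + 130 = 158
E–F: |165| + |-75| = 165 + 75 = 240
E–G: |55| + |71| = 55 + 71 = 126
F–G: |-110| + |146| = 110 + 146 = 256
Closest pair: C–G at 11.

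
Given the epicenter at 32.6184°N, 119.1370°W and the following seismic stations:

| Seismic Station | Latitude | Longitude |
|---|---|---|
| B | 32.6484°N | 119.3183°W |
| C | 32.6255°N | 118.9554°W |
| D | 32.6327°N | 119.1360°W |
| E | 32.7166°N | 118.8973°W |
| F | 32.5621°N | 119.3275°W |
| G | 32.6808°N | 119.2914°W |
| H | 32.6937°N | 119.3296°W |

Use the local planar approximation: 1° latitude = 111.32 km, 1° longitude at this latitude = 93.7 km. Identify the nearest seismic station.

Distances from 32.6184°N, 119.1370°W:
B: 17.3130 km
C: 17.0343 km
D: 1.5946 km
E: 24.9789 km
F: 18.9181 km
G: 16.0485 km
H: 19.8984 km
Minimum: D at 1.5946 km.

D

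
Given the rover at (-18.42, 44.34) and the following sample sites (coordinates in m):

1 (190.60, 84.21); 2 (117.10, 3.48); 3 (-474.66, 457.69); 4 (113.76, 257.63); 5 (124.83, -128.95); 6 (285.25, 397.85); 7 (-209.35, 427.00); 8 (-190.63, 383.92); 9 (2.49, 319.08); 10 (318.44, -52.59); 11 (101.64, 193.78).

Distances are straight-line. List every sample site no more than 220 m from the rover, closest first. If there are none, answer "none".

2, 11, 1

Distances from (-18.42, 44.34):
1: 212.79 m
2: 141.55 m
3: 615.64 m
4: 250.93 m
5: 224.83 m
6: 466.03 m
7: 427.65 m
8: 380.75 m
9: 275.53 m
10: 350.53 m
11: 191.69 m
Threshold 220 m: 2 (141.55 m), 11 (191.69 m), 1 (212.79 m) are within range.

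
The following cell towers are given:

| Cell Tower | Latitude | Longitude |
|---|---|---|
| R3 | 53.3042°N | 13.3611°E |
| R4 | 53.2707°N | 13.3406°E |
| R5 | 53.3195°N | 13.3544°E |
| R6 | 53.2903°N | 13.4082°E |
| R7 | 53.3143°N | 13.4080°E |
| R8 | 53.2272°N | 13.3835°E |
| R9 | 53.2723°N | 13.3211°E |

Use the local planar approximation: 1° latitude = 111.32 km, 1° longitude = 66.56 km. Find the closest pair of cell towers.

R4 and R9

Pairwise distances:
R3–R4: 3.9710 km
R3–R5: 1.7606 km
R3–R6: 3.4960 km
R3–R7: 3.3180 km
R3–R8: 8.7003 km
R3–R9: 4.4383 km
R4–R5: 5.5095 km
R4–R6: 5.0006 km
R4–R7: 6.6093 km
R4–R8: 5.6216 km
R4–R9: 1.3101 km
R5–R6: 4.8362 km
R5–R7: 3.6143 km
R5–R8: 10.4558 km
R5–R9: 5.7027 km
R6–R7: 2.6717 km
R6–R8: 7.2141 km
R6–R9: 6.1339 km
R7–R8: 9.8321 km
R7–R9: 7.4374 km
R8–R9: 6.5158 km
Closest pair: R4–R9 at 1.3101 km.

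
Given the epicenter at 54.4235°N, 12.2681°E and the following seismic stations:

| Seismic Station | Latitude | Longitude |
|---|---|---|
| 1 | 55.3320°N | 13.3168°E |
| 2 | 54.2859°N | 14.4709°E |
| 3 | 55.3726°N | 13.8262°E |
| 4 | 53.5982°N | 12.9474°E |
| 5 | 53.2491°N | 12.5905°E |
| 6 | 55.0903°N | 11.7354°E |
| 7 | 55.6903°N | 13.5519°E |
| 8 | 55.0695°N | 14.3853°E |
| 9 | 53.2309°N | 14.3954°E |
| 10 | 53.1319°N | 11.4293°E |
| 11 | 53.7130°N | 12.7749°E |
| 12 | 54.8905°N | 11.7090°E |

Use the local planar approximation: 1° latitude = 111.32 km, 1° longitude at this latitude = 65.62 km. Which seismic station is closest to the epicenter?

12

Distances from 54.4235°N, 12.2681°E:
1: √((0.9085·111.32)² + (1.0487·65.62)²) = √(10228.130455 + 4735.599741) = 122.3263 km
2: √((-0.1376·111.32)² + (2.2028·65.62)²) = √(234.629850 + 20894.047983) = 145.3571 km
3: √((0.9491·111.32)² + (1.5581·65.62)²) = √(11162.727990 + 10453.533305) = 147.0247 km
4: √((-0.8253·111.32)² + (0.6793·65.62)²) = √(8440.537147 + 1986.989999) = 102.1153 km
5: √((-1.1744·111.32)² + (0.3224·65.62)²) = √(17091.433141 + 447.571597) = 132.4349 km
6: √((0.6668·111.32)² + (-0.5327·65.62)²) = √(5509.822112 + 1221.906136) = 82.0471 km
7: √((1.2668·111.32)² + (1.2838·65.62)²) = √(19886.690039 + 7096.875636) = 164.2668 km
8: √((0.6460·111.32)² + (2.1172·65.62)²) = √(5171.439298 + 19301.729399) = 156.4390 km
9: √((-1.1926·111.32)² + (2.1273·65.62)²) = √(17625.279201 + 19486.324582) = 192.6437 km
10: √((-1.2916·111.32)² + (-0.8388·65.62)²) = √(20672.950656 + 3029.627929) = 153.9564 km
11: √((-0.7105·111.32)² + (0.5068·65.62)²) = √(6255.680503 + 1105.975903) = 85.8001 km
12: √((0.4670·111.32)² + (-0.5591·65.62)²) = √(2702.589944 + 1346.019763) = 63.6287 km
Minimum: 12 at 63.6287 km.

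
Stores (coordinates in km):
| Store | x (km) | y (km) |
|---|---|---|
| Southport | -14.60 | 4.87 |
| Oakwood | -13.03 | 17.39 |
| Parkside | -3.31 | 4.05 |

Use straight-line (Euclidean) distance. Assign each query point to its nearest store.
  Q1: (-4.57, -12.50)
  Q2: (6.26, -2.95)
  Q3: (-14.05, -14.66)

Q1 at (-4.57, -12.50):
  Southport: 20.06 km
  Oakwood: 31.06 km
  Parkside: 16.60 km
  → nearest: Parkside (16.60 km)
Q2 at (6.26, -2.95):
  Southport: 22.28 km
  Oakwood: 28.03 km
  Parkside: 11.86 km
  → nearest: Parkside (11.86 km)
Q3 at (-14.05, -14.66):
  Southport: 19.54 km
  Oakwood: 32.07 km
  Parkside: 21.57 km
  → nearest: Southport (19.54 km)

Q1→Parkside; Q2→Parkside; Q3→Southport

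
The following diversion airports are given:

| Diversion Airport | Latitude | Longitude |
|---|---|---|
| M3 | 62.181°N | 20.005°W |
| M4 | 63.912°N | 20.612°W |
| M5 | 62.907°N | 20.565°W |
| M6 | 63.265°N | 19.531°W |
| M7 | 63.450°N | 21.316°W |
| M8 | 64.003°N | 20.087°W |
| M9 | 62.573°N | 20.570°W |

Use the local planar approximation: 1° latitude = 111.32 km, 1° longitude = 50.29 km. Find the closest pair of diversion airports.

M4 and M8

Pairwise distances:
M4–M8: 28.279 km
M5–M9: 37.182 km
M3–M9: 52.073 km
M4–M7: 62.438 km
M5–M6: 65.515 km
M5–M7: 71.276 km
M3–M5: 85.585 km
M6–M8: 86.782 km
M7–M8: 87.233 km
M4–M6: 90.238 km
M6–M7: 92.100 km
M6–M9: 93.082 km
M7–M9: 104.588 km
M4–M5: 111.902 km
M3–M6: 123.003 km
M5–M8: 124.352 km
M4–M9: 149.072 km
M3–M7: 155.893 km
M8–M9: 161.030 km
M3–M4: 195.098 km
M3–M8: 202.867 km
Closest pair: M4–M8 at 28.279 km.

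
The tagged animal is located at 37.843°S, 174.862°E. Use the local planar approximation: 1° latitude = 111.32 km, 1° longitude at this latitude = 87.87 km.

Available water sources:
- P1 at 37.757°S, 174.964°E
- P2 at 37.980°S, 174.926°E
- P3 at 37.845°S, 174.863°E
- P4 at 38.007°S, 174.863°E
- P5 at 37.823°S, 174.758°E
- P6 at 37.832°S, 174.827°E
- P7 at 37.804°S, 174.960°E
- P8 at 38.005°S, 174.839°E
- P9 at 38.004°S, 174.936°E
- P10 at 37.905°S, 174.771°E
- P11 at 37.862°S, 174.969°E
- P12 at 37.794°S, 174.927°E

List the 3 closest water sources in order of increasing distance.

P3, P6, P12

Distances from 37.843°S, 174.862°E:
P1: 13.114 km
P2: 16.255 km
P3: 0.239 km
P4: 18.257 km
P5: 9.406 km
P6: 3.310 km
P7: 9.644 km
P8: 18.147 km
P9: 19.066 km
P10: 10.563 km
P11: 9.637 km
P12: 7.898 km
Sorted: P3 (0.239 km) < P6 (3.310 km) < P12 (7.898 km) < P5 (9.406 km) < P11 (9.637 km) < …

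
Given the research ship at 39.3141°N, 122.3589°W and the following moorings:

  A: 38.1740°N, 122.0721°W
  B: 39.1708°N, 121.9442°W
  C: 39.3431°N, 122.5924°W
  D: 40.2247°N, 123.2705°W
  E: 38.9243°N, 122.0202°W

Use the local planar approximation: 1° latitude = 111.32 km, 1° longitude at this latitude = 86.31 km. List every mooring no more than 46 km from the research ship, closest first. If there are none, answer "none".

C, B

Distances from 39.3141°N, 122.3589°W:
A: √((-1.1401·111.32)² + (0.2868·86.31)²) = √(16107.653795 + 612.746060) = 129.3074 km
B: √((-0.1433·111.32)² + (0.4147·86.31)²) = √(254.471281 + 1281.121454) = 39.1866 km
C: √((0.0290·111.32)² + (-0.2335·86.31)²) = √(10.421792 + 406.158927) = 20.4103 km
D: √((0.9106·111.32)² + (-0.9116·86.31)²) = √(10275.469802 + 6190.573243) = 128.3201 km
E: √((-0.3898·111.32)² + (0.3387·86.31)²) = √(1882.912181 + 854.579807) = 52.3210 km
Threshold 46 km: C (20.4103 km), B (39.1866 km) are within range.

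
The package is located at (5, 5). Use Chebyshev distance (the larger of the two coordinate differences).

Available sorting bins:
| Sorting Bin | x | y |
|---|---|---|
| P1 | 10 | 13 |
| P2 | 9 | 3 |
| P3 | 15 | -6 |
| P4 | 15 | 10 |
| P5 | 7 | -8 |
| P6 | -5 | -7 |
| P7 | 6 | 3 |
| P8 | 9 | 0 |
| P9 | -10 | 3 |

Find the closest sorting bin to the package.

P7

Distances from (5, 5):
P1: max(|5|, |8|) = 8
P2: max(|4|, |-2|) = 4
P3: max(|10|, |-11|) = 11
P4: max(|10|, |5|) = 10
P5: max(|2|, |-13|) = 13
P6: max(|-10|, |-12|) = 12
P7: max(|1|, |-2|) = 2
P8: max(|4|, |-5|) = 5
P9: max(|-15|, |-2|) = 15
Minimum: P7 at 2.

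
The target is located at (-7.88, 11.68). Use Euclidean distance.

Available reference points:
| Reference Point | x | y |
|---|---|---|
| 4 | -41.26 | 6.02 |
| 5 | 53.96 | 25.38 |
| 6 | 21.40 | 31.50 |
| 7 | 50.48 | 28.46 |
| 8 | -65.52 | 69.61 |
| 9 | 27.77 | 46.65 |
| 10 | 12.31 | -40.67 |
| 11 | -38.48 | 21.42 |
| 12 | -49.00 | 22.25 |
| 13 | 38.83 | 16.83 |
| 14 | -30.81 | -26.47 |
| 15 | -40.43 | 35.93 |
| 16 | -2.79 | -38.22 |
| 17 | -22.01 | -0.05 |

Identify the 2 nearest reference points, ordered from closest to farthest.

Distances from (-7.88, 11.68):
4: √((-33.38)² + (-5.66)²) = √(1114.2244 + 32.0356) = 33.86
5: √((61.84)² + (13.70)²) = √(3824.1856 + 187.6900) = 63.34
6: √((29.28)² + (19.82)²) = √(857.3184 + 392.8324) = 35.36
7: √((58.36)² + (16.78)²) = √(3405.8896 + 281.5684) = 60.72
8: √((-57.64)² + (57.93)²) = √(3322.3696 + 3355.8849) = 81.72
9: √((35.65)² + (34.97)²) = √(1270.9225 + 1222.9009) = 49.94
10: √((20.19)² + (-52.35)²) = √(407.6361 + 2740.5225) = 56.11
11: √((-30.60)² + (9.74)²) = √(936.3600 + 94.8676) = 32.11
12: √((-41.12)² + (10.57)²) = √(1690.8544 + 111.7249) = 42.46
13: √((46.71)² + (5.15)²) = √(2181.8241 + 26.5225) = 46.99
14: √((-22.93)² + (-38.15)²) = √(525.7849 + 1455.4225) = 44.51
15: √((-32.55)² + (24.25)²) = √(1059.5025 + 588.0625) = 40.59
16: √((5.09)² + (-49.90)²) = √(25.9081 + 2490.0100) = 50.16
17: √((-14.13)² + (-11.73)²) = √(199.6569 + 137.5929) = 18.36
Sorted: 17 (18.36) < 11 (32.11) < 4 (33.86) < 6 (35.36) < …

17, 11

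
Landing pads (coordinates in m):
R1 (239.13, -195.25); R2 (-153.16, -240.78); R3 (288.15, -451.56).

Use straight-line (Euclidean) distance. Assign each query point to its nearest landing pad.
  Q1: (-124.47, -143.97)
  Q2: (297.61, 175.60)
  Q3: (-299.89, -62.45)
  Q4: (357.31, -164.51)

Q1→R2; Q2→R1; Q3→R2; Q4→R1

Q1 at (-124.47, -143.97):
  R1: √((363.60)² + (-51.28)²) = √(132204.9600 + 2629.6384) = 367.20 m
  R2: √((-28.69)² + (-96.81)²) = √(823.1161 + 9372.1761) = 100.97 m
  R3: √((412.62)² + (-307.59)²) = √(170255.2644 + 94611.6081) = 514.65 m
  → nearest: R2 (100.97 m)
Q2 at (297.61, 175.60):
  R1: √((-58.48)² + (-370.85)²) = √(3419.9104 + 137529.7225) = 375.43 m
  R2: √((-450.77)² + (-416.38)²) = √(203193.5929 + 173372.3044) = 613.65 m
  R3: √((-9.46)² + (-627.16)²) = √(89.4916 + 393329.6656) = 627.23 m
  → nearest: R1 (375.43 m)
Q3 at (-299.89, -62.45):
  R1: √((539.02)² + (-132.80)²) = √(290542.5604 + 17635.8400) = 555.14 m
  R2: √((146.73)² + (-178.33)²) = √(21529.6929 + 31801.5889) = 230.94 m
  R3: √((588.04)² + (-389.11)²) = √(345791.0416 + 151406.5921) = 705.12 m
  → nearest: R2 (230.94 m)
Q4 at (357.31, -164.51):
  R1: √((-118.18)² + (-30.74)²) = √(13966.5124 + 944.9476) = 122.11 m
  R2: √((-510.47)² + (-76.27)²) = √(260579.6209 + 5817.1129) = 516.14 m
  R3: √((-69.16)² + (-287.05)²) = √(4783.1056 + 82397.7025) = 295.26 m
  → nearest: R1 (122.11 m)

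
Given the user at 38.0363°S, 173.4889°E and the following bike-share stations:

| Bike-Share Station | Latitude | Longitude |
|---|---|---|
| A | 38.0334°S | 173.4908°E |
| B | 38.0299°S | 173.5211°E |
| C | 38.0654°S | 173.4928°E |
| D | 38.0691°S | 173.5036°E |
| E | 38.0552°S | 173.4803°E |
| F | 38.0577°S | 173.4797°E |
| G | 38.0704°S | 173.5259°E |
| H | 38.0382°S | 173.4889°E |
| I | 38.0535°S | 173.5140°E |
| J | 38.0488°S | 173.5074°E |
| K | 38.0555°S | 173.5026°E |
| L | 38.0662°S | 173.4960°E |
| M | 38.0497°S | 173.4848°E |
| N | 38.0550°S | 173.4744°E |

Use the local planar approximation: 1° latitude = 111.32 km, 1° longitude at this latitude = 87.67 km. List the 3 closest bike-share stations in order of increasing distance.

H, A, M

Distances from 38.0363°S, 173.4889°E:
A: √((0.0029·111.32)² + (0.0019·87.67)²) = √(0.104218 + 0.027747) = 0.3633 km
B: √((0.0064·111.32)² + (0.0322·87.67)²) = √(0.507582 + 7.969182) = 2.9115 km
C: √((-0.0291·111.32)² + (0.0039·87.67)²) = √(10.493790 + 0.116904) = 3.2574 km
D: √((-0.0328·111.32)² + (0.0147·87.67)²) = √(13.331962 + 1.660874) = 3.8721 km
E: √((-0.0189·111.32)² + (-0.0086·87.67)²) = √(4.426597 + 0.568459) = 2.2350 km
F: √((-0.0214·111.32)² + (-0.0092·87.67)²) = √(5.675106 + 0.650545) = 2.5151 km
G: √((-0.0341·111.32)² + (0.0370·87.67)²) = √(14.409707 + 10.522174) = 4.9932 km
H: √((-0.0019·111.32)² + (0.0000·87.67)²) = √(0.044736 + 0.000000) = 0.2115 km
I: √((-0.0172·111.32)² + (0.0251·87.67)²) = √(3.666091 + 4.842275) = 2.9169 km
J: √((-0.0125·111.32)² + (0.0185·87.67)²) = √(1.936272 + 2.630543) = 2.1370 km
K: √((-0.0192·111.32)² + (0.0137·87.67)²) = √(4.568239 + 1.442591) = 2.4517 km
L: √((-0.0299·111.32)² + (0.0071·87.67)²) = √(11.078699 + 0.387453) = 3.3862 km
M: √((-0.0134·111.32)² + (-0.0041·87.67)²) = √(2.225133 + 0.129202) = 1.5344 km
N: √((-0.0187·111.32)² + (-0.0145·87.67)²) = √(4.333408 + 1.615988) = 2.4391 km
Sorted: H (0.2115 km) < A (0.3633 km) < M (1.5344 km) < J (2.1370 km) < E (2.2350 km) < …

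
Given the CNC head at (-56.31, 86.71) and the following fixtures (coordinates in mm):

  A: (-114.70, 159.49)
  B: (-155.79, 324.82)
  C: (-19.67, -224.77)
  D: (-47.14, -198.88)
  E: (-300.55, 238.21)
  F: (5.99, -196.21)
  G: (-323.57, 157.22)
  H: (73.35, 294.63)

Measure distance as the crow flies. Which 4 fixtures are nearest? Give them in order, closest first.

A, H, B, G

Distances from (-56.31, 86.71):
A: √((-58.39)² + (72.78)²) = √(3409.3921 + 5296.9284) = 93.31 mm
B: √((-99.48)² + (238.11)²) = √(9896.2704 + 56696.3721) = 258.06 mm
C: √((36.64)² + (-311.48)²) = √(1342.4896 + 97019.7904) = 313.63 mm
D: √((9.17)² + (-285.59)²) = √(84.0889 + 81561.6481) = 285.74 mm
E: √((-244.24)² + (151.50)²) = √(59653.1776 + 22952.2500) = 287.41 mm
F: √((62.30)² + (-282.92)²) = √(3881.2900 + 80043.7264) = 289.70 mm
G: √((-267.26)² + (70.51)²) = √(71427.9076 + 4971.6601) = 276.40 mm
H: √((129.66)² + (207.92)²) = √(16811.7156 + 43230.7264) = 245.04 mm
Sorted: A (93.31 mm) < H (245.04 mm) < B (258.06 mm) < G (276.40 mm) < D (285.74 mm) < E (287.41 mm) < …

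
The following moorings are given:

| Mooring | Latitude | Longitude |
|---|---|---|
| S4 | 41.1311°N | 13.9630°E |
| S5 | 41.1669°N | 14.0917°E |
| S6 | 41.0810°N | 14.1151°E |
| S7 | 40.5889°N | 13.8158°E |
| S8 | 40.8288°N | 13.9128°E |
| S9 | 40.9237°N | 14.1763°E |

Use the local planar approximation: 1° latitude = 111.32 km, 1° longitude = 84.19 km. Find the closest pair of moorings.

S5 and S6

Pairwise distances:
S4–S5: 11.5449 km
S4–S6: 13.9671 km
S4–S7: 61.6168 km
S4–S8: 33.9164 km
S4–S9: 29.2494 km
S5–S6: 9.7632 km
S5–S7: 68.4073 km
S5–S8: 40.5391 km
S5–S9: 27.9943 km
S6–S7: 60.2980 km
S6–S8: 32.8371 km
S6–S9: 18.2529 km
S7–S8: 27.9264 km
S7–S9: 48.0645 km
S8–S9: 24.5711 km
Closest pair: S5–S6 at 9.7632 km.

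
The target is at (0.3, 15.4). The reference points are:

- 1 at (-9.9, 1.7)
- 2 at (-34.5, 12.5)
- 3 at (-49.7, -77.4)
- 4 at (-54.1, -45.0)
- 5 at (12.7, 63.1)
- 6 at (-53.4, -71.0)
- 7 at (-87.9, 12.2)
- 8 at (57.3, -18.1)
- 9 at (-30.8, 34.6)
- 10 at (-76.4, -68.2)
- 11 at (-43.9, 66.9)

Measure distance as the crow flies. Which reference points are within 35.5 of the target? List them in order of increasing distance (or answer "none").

Distances from (0.3, 15.4):
1: 17.1
2: 34.9
3: 105.4
4: 81.3
5: 49.3
6: 101.7
7: 88.3
8: 66.1
9: 36.5
10: 113.5
11: 67.9
Threshold 35.5: 1 (17.1), 2 (34.9) are within range.

1, 2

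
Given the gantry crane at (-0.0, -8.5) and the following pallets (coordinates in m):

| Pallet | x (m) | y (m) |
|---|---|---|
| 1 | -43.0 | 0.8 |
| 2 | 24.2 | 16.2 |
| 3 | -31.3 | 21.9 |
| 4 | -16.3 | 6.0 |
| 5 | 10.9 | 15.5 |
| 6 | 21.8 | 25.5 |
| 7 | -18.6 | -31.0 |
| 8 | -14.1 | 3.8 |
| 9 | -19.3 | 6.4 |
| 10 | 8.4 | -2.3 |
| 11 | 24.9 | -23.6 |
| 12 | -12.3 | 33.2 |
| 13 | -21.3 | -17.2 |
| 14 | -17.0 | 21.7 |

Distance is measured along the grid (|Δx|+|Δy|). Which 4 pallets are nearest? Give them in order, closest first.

10, 8, 13, 4

Distances from (-0.0, -8.5):
1: 52.3 m
2: 48.9 m
3: 61.7 m
4: 30.8 m
5: 34.9 m
6: 55.8 m
7: 41.1 m
8: 26.4 m
9: 34.2 m
10: 14.6 m
11: 40.0 m
12: 54.0 m
13: 30.0 m
14: 47.2 m
Sorted: 10 (14.6 m) < 8 (26.4 m) < 13 (30.0 m) < 4 (30.8 m) < 9 (34.2 m) < 5 (34.9 m) < …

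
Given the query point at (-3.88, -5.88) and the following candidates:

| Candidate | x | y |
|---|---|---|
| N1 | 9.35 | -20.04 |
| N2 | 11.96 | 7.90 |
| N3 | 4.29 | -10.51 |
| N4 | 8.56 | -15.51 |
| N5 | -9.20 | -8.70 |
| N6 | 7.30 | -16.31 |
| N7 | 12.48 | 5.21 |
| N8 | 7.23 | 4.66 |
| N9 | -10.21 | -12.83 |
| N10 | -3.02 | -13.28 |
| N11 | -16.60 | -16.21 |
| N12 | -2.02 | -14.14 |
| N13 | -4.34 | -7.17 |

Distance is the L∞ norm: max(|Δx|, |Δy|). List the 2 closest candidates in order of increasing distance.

Distances from (-3.88, -5.88):
N1: max(|13.23|, |-14.16|) = 14.16
N2: max(|15.84|, |13.78|) = 15.84
N3: max(|8.17|, |-4.63|) = 8.17
N4: max(|12.44|, |-9.63|) = 12.44
N5: max(|-5.32|, |-2.82|) = 5.32
N6: max(|11.18|, |-10.43|) = 11.18
N7: max(|16.36|, |11.09|) = 16.36
N8: max(|11.11|, |10.54|) = 11.11
N9: max(|-6.33|, |-6.95|) = 6.95
N10: max(|0.86|, |-7.40|) = 7.40
N11: max(|-12.72|, |-10.33|) = 12.72
N12: max(|1.86|, |-8.26|) = 8.26
N13: max(|-0.46|, |-1.29|) = 1.29
Sorted: N13 (1.29) < N5 (5.32) < N9 (6.95) < N10 (7.40) < …

N13, N5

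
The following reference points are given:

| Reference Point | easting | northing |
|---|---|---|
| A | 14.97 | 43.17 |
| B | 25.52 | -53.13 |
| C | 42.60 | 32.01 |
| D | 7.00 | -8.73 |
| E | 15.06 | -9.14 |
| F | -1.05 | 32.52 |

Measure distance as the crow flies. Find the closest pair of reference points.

D and E

Pairwise distances:
A–B: 96.88
A–C: 29.80
A–D: 52.51
A–E: 52.31
A–F: 19.24
B–C: 86.84
B–D: 48.11
B–E: 45.22
B–F: 89.68
C–D: 54.10
C–E: 49.52
C–F: 43.65
D–E: 8.07
D–F: 42.03
E–F: 44.67
Closest pair: D–E at 8.07.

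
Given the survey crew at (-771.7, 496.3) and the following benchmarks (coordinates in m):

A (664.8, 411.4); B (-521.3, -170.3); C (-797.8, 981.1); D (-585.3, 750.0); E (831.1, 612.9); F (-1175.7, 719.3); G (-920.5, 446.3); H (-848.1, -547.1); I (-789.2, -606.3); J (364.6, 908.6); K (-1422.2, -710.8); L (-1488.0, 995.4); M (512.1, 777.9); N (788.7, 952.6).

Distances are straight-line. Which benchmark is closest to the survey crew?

Distances from (-771.7, 496.3):
A: √((1436.5)² + (-84.9)²) = √(2063532.250 + 7208.010) = 1439.0 m
B: √((250.4)² + (-666.6)²) = √(62700.160 + 444355.560) = 712.1 m
C: √((-26.1)² + (484.8)²) = √(681.210 + 235031.040) = 485.5 m
D: √((186.4)² + (253.7)²) = √(34744.960 + 64363.690) = 314.8 m
E: √((1602.8)² + (116.6)²) = √(2568967.840 + 13595.560) = 1607.0 m
F: √((-404.0)² + (223.0)²) = √(163216.000 + 49729.000) = 461.5 m
G: √((-148.8)² + (-50.0)²) = √(22141.440 + 2500.000) = 157.0 m
H: √((-76.4)² + (-1043.4)²) = √(5836.960 + 1088683.560) = 1046.2 m
I: √((-17.5)² + (-1102.6)²) = √(306.250 + 1215726.760) = 1102.7 m
J: √((1136.3)² + (412.3)²) = √(1291177.690 + 169991.290) = 1208.8 m
K: √((-650.5)² + (-1207.1)²) = √(423150.250 + 1457090.410) = 1371.2 m
L: √((-716.3)² + (499.1)²) = √(513085.690 + 249100.810) = 873.0 m
M: √((1283.8)² + (281.6)²) = √(1648142.440 + 79298.560) = 1314.3 m
N: √((1560.4)² + (456.3)²) = √(2434848.160 + 208209.690) = 1625.7 m
Minimum: G at 157.0 m.

G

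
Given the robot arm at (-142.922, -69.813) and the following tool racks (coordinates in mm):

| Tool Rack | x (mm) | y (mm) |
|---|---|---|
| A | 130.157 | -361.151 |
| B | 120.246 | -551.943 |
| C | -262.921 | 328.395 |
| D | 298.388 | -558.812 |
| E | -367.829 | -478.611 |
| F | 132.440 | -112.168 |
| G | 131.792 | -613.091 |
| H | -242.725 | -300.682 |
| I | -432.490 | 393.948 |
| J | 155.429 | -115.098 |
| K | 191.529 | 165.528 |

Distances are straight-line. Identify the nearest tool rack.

H

Distances from (-142.922, -69.813):
A: 399.312 mm
B: 549.278 mm
C: 415.896 mm
D: 658.692 mm
E: 466.582 mm
F: 278.600 mm
G: 608.785 mm
H: 251.518 mm
I: 546.739 mm
J: 301.768 mm
K: 408.953 mm
Minimum: H at 251.518 mm.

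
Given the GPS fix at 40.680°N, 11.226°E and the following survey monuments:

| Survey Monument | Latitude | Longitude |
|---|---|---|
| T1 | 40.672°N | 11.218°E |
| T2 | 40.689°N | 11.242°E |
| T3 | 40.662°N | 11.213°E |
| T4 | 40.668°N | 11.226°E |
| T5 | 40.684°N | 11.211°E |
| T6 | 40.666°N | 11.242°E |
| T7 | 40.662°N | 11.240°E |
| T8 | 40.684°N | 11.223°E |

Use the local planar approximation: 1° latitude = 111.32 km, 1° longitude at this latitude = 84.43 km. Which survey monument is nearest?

T8

Distances from 40.680°N, 11.226°E:
T1: √((-0.008·111.32)² + (-0.008·84.43)²) = √(0.79310 + 0.45622) = 1.118 km
T2: √((0.009·111.32)² + (0.016·84.43)²) = √(1.00376 + 1.82488) = 1.682 km
T3: √((-0.018·111.32)² + (-0.013·84.43)²) = √(4.01505 + 1.20470) = 2.285 km
T4: √((-0.012·111.32)² + (0.000·84.43)²) = √(1.78447 + 0.00000) = 1.336 km
T5: √((0.004·111.32)² + (-0.015·84.43)²) = √(0.19827 + 1.60390) = 1.342 km
T6: √((-0.014·111.32)² + (0.016·84.43)²) = √(2.42886 + 1.82488) = 2.062 km
T7: √((-0.018·111.32)² + (0.014·84.43)²) = √(4.01505 + 1.39717) = 2.326 km
T8: √((0.004·111.32)² + (-0.003·84.43)²) = √(0.19827 + 0.06416) = 0.512 km
Minimum: T8 at 0.512 km.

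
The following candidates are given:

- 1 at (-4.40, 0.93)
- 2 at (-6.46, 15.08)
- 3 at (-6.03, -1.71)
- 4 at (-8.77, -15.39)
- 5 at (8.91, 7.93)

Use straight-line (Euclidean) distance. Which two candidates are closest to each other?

Pairwise distances:
1–2: √((-2.06)² + (14.15)²) = √(4.2436 + 200.2225) = 14.30
1–3: √((-1.63)² + (-2.64)²) = √(2.6569 + 6.9696) = 3.10
1–4: √((-4.37)² + (-16.32)²) = √(19.0969 + 266.3424) = 16.89
1–5: √((13.31)² + (7.00)²) = √(177.1561 + 49.0000) = 15.04
2–3: √((0.43)² + (-16.79)²) = √(0.1849 + 281.9041) = 16.80
2–4: √((-2.31)² + (-30.47)²) = √(5.3361 + 928.4209) = 30.56
2–5: √((15.37)² + (-7.15)²) = √(236.2369 + 51.1225) = 16.95
3–4: √((-2.74)² + (-13.68)²) = √(7.5076 + 187.1424) = 13.95
3–5: √((14.94)² + (9.64)²) = √(223.2036 + 92.9296) = 17.78
4–5: √((17.68)² + (23.32)²) = √(312.5824 + 543.8224) = 29.26
Closest pair: 1–3 at 3.10.

1 and 3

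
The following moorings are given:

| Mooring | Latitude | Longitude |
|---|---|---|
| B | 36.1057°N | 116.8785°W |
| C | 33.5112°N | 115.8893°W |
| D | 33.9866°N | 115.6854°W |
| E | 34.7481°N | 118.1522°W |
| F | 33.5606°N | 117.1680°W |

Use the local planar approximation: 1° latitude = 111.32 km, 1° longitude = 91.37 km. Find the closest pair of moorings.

C and D

Pairwise distances:
B–C: 302.6317 km
B–D: 259.8690 km
B–E: 190.7446 km
B–F: 284.5527 km
C–D: 56.1051 km
C–E: 248.4133 km
C–F: 116.9642 km
D–E: 240.8056 km
D–F: 143.5259 km
E–F: 159.8800 km
Closest pair: C–D at 56.1051 km.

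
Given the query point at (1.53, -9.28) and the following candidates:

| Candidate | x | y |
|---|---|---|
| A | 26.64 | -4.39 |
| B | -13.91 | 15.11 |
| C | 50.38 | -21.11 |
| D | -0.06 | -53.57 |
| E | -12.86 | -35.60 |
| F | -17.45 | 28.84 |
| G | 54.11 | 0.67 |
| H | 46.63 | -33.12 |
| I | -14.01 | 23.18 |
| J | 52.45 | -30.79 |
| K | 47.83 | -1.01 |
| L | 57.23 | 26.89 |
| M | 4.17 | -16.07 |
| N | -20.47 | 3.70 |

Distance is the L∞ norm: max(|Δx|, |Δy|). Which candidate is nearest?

Distances from (1.53, -9.28):
A: 25.11
B: 24.39
C: 48.85
D: 44.29
E: 26.32
F: 38.12
G: 52.58
H: 45.10
I: 32.46
J: 50.92
K: 46.30
L: 55.70
M: 6.79
N: 22.00
Minimum: M at 6.79.

M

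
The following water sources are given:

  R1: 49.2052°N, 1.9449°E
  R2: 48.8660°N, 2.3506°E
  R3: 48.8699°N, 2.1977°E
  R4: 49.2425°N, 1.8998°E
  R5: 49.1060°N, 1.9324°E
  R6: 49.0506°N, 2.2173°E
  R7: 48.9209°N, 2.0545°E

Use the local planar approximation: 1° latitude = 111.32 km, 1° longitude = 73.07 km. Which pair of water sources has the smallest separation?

Pairwise distances:
R1–R4: 5.3010 km
R1–R5: 11.0807 km
R2–R3: 11.1808 km
R3–R7: 11.9046 km
R4–R5: 15.3808 km
R6–R7: 18.7075 km
R3–R6: 20.1664 km
R5–R6: 21.7119 km
R5–R7: 22.4539 km
R2–R7: 22.4826 km
R2–R6: 22.7412 km
R1–R6: 26.3129 km
R4–R6: 31.5369 km
R1–R7: 32.6458 km
R3–R5: 32.6584 km
R4–R7: 37.5427 km
R2–R5: 40.5903 km
R1–R3: 41.6463 km
R3–R4: 46.8427 km
R1–R2: 48.0062 km
R2–R4: 53.3072 km
Closest pair: R1–R4 at 5.3010 km.

R1 and R4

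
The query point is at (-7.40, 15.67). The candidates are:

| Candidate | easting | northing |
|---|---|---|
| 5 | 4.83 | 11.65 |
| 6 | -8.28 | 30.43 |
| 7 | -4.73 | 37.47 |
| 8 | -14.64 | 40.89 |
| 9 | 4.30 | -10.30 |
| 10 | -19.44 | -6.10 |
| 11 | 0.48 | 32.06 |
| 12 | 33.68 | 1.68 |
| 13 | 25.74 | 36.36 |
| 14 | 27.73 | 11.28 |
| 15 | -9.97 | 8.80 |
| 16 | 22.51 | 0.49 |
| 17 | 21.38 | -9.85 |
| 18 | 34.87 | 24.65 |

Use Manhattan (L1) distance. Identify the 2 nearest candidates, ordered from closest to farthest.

15, 6

Distances from (-7.40, 15.67):
5: |12.23| + |-4.02| = 12.23 + 4.02 = 16.25
6: |-0.88| + |14.76| = 0.88 + 14.76 = 15.64
7: |2.67| + |21.80| = 2.67 + 21.80 = 24.47
8: |-7.24| + |25.22| = 7.24 + 25.22 = 32.46
9: |11.70| + |-25.97| = 11.70 + 25.97 = 37.67
10: |-12.04| + |-21.77| = 12.04 + 21.77 = 33.81
11: |7.88| + |16.39| = 7.88 + 16.39 = 24.27
12: |41.08| + |-13.99| = 41.08 + 13.99 = 55.07
13: |33.14| + |20.69| = 33.14 + 20.69 = 53.83
14: |35.13| + |-4.39| = 35.13 + 4.39 = 39.52
15: |-2.57| + |-6.87| = 2.57 + 6.87 = 9.44
16: |29.91| + |-15.18| = 29.91 + 15.18 = 45.09
17: |28.78| + |-25.52| = 28.78 + 25.52 = 54.30
18: |42.27| + |8.98| = 42.27 + 8.98 = 51.25
Sorted: 15 (9.44) < 6 (15.64) < 5 (16.25) < 11 (24.27) < …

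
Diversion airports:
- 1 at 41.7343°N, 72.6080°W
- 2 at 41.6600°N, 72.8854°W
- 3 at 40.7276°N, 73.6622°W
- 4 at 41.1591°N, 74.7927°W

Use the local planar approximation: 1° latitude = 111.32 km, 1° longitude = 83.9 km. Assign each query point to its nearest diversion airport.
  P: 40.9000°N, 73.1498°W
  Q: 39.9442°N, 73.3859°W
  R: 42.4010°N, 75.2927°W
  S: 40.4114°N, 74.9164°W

P→3; Q→3; R→4; S→4

P at 40.9000°N, 73.1498°W:
  1: 103.4020 km
  2: 87.4631 km
  3: 47.0796 km
  4: 140.8247 km
  → nearest: 3 (47.0796 km)
Q at 39.9442°N, 73.3859°W:
  1: 209.6896 km
  2: 195.5643 km
  3: 90.2366 km
  4: 179.5043 km
  → nearest: 3 (90.2366 km)
R at 42.4010°N, 75.2927°W:
  1: 237.1583 km
  2: 218.1678 km
  3: 231.1174 km
  4: 144.4728 km
  → nearest: 4 (144.4728 km)
S at 40.4114°N, 74.9164°W:
  1: 243.3043 km
  2: 219.8996 km
  3: 110.9585 km
  4: 83.8785 km
  → nearest: 4 (83.8785 km)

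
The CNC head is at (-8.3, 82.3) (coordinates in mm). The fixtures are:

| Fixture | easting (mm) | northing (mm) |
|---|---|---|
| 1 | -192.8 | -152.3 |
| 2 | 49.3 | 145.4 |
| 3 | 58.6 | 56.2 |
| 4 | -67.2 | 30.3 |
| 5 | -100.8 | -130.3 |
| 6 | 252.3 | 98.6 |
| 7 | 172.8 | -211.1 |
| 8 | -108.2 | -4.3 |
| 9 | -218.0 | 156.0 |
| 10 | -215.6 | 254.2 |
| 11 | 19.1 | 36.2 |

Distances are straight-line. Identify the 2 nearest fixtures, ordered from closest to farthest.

Distances from (-8.3, 82.3):
1: √((-184.5)² + (-234.6)²) = √(34040.250 + 55037.160) = 298.5 mm
2: √((57.6)² + (63.1)²) = √(3317.760 + 3981.610) = 85.4 mm
3: √((66.9)² + (-26.1)²) = √(4475.610 + 681.210) = 71.8 mm
4: √((-58.9)² + (-52.0)²) = √(3469.210 + 2704.000) = 78.6 mm
5: √((-92.5)² + (-212.6)²) = √(8556.250 + 45198.760) = 231.9 mm
6: √((260.6)² + (16.3)²) = √(67912.360 + 265.690) = 261.1 mm
7: √((181.1)² + (-293.4)²) = √(32797.210 + 86083.560) = 344.8 mm
8: √((-99.9)² + (-86.6)²) = √(9980.010 + 7499.560) = 132.2 mm
9: √((-209.7)² + (73.7)²) = √(43974.090 + 5431.690) = 222.3 mm
10: √((-207.3)² + (171.9)²) = √(42973.290 + 29549.610) = 269.3 mm
11: √((27.4)² + (-46.1)²) = √(750.760 + 2125.210) = 53.6 mm
Sorted: 11 (53.6 mm) < 3 (71.8 mm) < 4 (78.6 mm) < 2 (85.4 mm) < …

11, 3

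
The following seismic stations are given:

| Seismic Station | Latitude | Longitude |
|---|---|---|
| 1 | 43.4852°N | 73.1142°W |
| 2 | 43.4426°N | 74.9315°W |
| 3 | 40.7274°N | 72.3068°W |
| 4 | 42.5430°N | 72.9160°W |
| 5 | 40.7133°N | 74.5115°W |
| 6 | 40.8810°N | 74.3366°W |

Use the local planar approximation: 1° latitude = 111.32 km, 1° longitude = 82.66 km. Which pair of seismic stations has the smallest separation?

5 and 6

Pairwise distances:
5–6: √((0.1677·111.32)² + (0.1749·82.66)²) = √(348.507814 + 209.011615) = 23.6118 km
1–4: √((-0.9422·111.32)² + (0.1982·82.66)²) = √(11001.010904 + 268.409635) = 106.1575 km
1–2: √((-0.0426·111.32)² + (-1.8173·82.66)²) = √(22.488764 + 22565.452932) = 150.2929 km
3–6: √((0.1536·111.32)² + (-2.0298·82.66)²) = √(292.367320 + 28151.225021) = 168.6523 km
3–5: √((-0.0141·111.32)² + (-2.2047·82.66)²) = √(2.463682 + 33211.600569) = 182.2473 km
2–4: √((-0.8996·111.32)² + (2.0155·82.66)²) = √(10028.714984 + 27755.969838) = 194.3828 km
3–4: √((1.8156·111.32)² + (-0.6092·82.66)²) = √(40849.499845 + 2535.774272) = 208.2913 km
4–6: √((-1.6620·111.32)² + (-1.4206·82.66)²) = √(34230.120992 + 13789.052419) = 219.1328 km
4–5: √((-1.8297·111.32)² + (-1.5955·82.66)²) = √(41486.440226 + 17393.397369) = 242.6517 km
2–6: √((-2.5616·111.32)² + (0.5949·82.66)²) = √(81314.692587 + 2418.124959) = 289.3662 km
2–5: √((-2.7293·111.32)² + (0.4200·82.66)²) = √(92310.041397 + 1205.283976) = 305.8028 km
1–6: √((-2.6042·111.32)² + (-1.2224·82.66)²) = √(84041.745611 + 10209.805868) = 307.0042 km
1–3: √((-2.7578·111.32)² + (0.8074·82.66)²) = √(94247.953747 + 4454.185420) = 314.1690 km
1–5: √((-2.7719·111.32)² + (-1.3973·82.66)²) = √(95214.153847 + 13340.438959) = 329.4762 km
2–3: √((-2.7152·111.32)² + (2.6247·82.66)²) = √(91358.728225 + 47070.644457) = 372.0610 km
Closest pair: 5–6 at 23.6118 km.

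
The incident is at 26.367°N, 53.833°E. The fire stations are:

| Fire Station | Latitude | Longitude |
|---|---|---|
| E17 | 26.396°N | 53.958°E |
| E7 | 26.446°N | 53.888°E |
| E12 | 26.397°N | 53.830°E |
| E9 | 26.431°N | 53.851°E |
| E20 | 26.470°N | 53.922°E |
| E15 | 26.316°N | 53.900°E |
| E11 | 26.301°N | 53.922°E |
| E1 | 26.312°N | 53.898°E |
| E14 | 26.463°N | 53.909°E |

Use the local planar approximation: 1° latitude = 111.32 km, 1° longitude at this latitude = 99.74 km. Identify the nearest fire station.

E12

Distances from 26.367°N, 53.833°E:
E17: 12.879 km
E7: 10.365 km
E12: 3.353 km
E9: 7.347 km
E20: 14.501 km
E15: 8.769 km
E11: 11.523 km
E1: 8.917 km
E14: 13.102 km
Minimum: E12 at 3.353 km.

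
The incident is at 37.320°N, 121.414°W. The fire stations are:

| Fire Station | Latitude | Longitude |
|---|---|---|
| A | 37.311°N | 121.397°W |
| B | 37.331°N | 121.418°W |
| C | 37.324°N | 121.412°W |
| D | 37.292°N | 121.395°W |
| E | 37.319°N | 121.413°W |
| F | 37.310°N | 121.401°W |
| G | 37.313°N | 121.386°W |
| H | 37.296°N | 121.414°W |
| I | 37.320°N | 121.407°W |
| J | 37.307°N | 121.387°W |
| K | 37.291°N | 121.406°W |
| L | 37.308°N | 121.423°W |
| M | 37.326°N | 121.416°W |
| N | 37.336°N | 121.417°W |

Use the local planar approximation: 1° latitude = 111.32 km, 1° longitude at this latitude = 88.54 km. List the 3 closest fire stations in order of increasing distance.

E, C, I

Distances from 37.320°N, 121.414°W:
A: √((-0.009·111.32)² + (0.017·88.54)²) = √(1.00376 + 2.26557) = 1.808 km
B: √((0.011·111.32)² + (-0.004·88.54)²) = √(1.49945 + 0.12543) = 1.275 km
C: √((0.004·111.32)² + (0.002·88.54)²) = √(0.19827 + 0.03136) = 0.479 km
D: √((-0.028·111.32)² + (0.019·88.54)²) = √(9.71544 + 2.83000) = 3.542 km
E: √((-0.001·111.32)² + (0.001·88.54)²) = √(0.01239 + 0.00784) = 0.142 km
F: √((-0.010·111.32)² + (0.013·88.54)²) = √(1.23921 + 1.32485) = 1.601 km
G: √((-0.007·111.32)² + (0.028·88.54)²) = √(0.60721 + 6.14604) = 2.599 km
H: √((-0.024·111.32)² + (0.000·88.54)²) = √(7.13787 + 0.00000) = 2.672 km
I: √((0.000·111.32)² + (0.007·88.54)²) = √(0.00000 + 0.38413) = 0.620 km
J: √((-0.013·111.32)² + (0.027·88.54)²) = √(2.09427 + 5.71487) = 2.794 km
K: √((-0.029·111.32)² + (0.008·88.54)²) = √(10.42179 + 0.50172) = 3.305 km
L: √((-0.012·111.32)² + (-0.009·88.54)²) = √(1.78447 + 0.63499) = 1.555 km
M: √((0.006·111.32)² + (-0.002·88.54)²) = √(0.44612 + 0.03136) = 0.691 km
N: √((0.016·111.32)² + (-0.003·88.54)²) = √(3.17239 + 0.07055) = 1.801 km
Sorted: E (0.142 km) < C (0.479 km) < I (0.620 km) < M (0.691 km) < B (1.275 km) < …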